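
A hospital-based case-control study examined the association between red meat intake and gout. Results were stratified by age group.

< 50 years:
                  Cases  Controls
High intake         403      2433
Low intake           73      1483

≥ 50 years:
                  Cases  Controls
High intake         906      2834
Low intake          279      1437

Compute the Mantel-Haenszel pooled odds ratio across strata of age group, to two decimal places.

OR_MH = Σ(aᵢdᵢ/nᵢ) / Σ(bᵢcᵢ/nᵢ), where nᵢ is the stratum total.
Stratum 1 (< 50 years): n = 4392; a·d/n = 403·1483/4392 = 136.0767; b·c/n = 2433·73/4392 = 40.4392
Stratum 2 (≥ 50 years): n = 5456; a·d/n = 906·1437/5456 = 238.6221; b·c/n = 2834·279/5456 = 144.9205
OR_MH = (136.0767 + 238.6221) / (40.4392 + 144.9205) = 374.6988 / 185.3597 = 2.02147

2.02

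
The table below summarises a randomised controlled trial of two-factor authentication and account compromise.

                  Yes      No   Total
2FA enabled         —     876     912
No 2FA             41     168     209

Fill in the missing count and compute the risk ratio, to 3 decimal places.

0.201

The missing cell is in the exposed row: 912 − 876 = 36.
So a = 36, b = 876, c = 41, d = 168.
RR = [a/(a+b)] / [c/(c+d)] = (36/912) / (41/209) = 0.03947/0.19617 = 0.20122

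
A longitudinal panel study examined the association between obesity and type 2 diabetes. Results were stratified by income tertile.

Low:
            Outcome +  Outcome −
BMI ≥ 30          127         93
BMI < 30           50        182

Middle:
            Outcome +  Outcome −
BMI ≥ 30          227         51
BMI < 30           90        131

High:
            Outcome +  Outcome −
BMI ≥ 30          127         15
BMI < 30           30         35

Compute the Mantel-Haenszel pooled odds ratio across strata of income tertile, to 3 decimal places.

OR_MH = Σ(aᵢdᵢ/nᵢ) / Σ(bᵢcᵢ/nᵢ), where nᵢ is the stratum total.
Stratum 1 (Low): n = 452; a·d/n = 127·182/452 = 51.1372; b·c/n = 93·50/452 = 10.2876
Stratum 2 (Middle): n = 499; a·d/n = 227·131/499 = 59.5932; b·c/n = 51·90/499 = 9.1984
Stratum 3 (High): n = 207; a·d/n = 127·35/207 = 21.4734; b·c/n = 15·30/207 = 2.1739
OR_MH = (51.1372 + 59.5932 + 21.4734) / (10.2876 + 9.1984 + 2.1739) = 132.2038 / 21.6599 = 6.10361

6.104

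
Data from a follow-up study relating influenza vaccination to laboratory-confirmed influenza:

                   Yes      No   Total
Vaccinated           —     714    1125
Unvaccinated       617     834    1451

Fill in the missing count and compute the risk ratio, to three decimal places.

0.859

The missing cell is in the exposed row: 1125 − 714 = 411.
So a = 411, b = 714, c = 617, d = 834.
RR = [a/(a+b)] / [c/(c+d)] = (411/1125) / (617/1451) = 0.36533/0.42522 = 0.85916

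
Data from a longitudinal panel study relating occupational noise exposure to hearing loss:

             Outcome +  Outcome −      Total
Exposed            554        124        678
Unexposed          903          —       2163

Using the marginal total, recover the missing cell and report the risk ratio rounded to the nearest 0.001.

1.957

The missing cell is in the unexposed row: 2163 − 903 = 1260.
So a = 554, b = 124, c = 903, d = 1260.
RR = [a/(a+b)] / [c/(c+d)] = (554/678) / (903/2163) = 0.81711/0.41748 = 1.95726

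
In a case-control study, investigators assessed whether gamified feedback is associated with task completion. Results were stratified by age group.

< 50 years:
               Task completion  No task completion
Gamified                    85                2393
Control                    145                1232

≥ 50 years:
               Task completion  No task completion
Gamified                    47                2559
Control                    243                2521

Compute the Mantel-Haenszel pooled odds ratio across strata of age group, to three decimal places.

0.239

OR_MH = Σ(aᵢdᵢ/nᵢ) / Σ(bᵢcᵢ/nᵢ), where nᵢ is the stratum total.
Stratum 1 (< 50 years): n = 3855; a·d/n = 85·1232/3855 = 27.1647; b·c/n = 2393·145/3855 = 90.0091
Stratum 2 (≥ 50 years): n = 5370; a·d/n = 47·2521/5370 = 22.0646; b·c/n = 2559·243/5370 = 115.7983
OR_MH = (27.1647 + 22.0646) / (90.0091 + 115.7983) = 49.2293 / 205.8074 = 0.23920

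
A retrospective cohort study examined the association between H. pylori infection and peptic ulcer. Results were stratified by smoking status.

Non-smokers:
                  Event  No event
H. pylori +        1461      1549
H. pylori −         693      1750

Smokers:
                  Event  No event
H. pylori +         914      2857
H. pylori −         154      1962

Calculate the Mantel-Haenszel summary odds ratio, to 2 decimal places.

2.85

OR_MH = Σ(aᵢdᵢ/nᵢ) / Σ(bᵢcᵢ/nᵢ), where nᵢ is the stratum total.
Stratum 1 (Non-smokers): n = 5453; a·d/n = 1461·1750/5453 = 468.8703; b·c/n = 1549·693/5453 = 196.8562
Stratum 2 (Smokers): n = 5887; a·d/n = 914·1962/5887 = 304.6149; b·c/n = 2857·154/5887 = 74.7372
OR_MH = (468.8703 + 304.6149) / (196.8562 + 74.7372) = 773.4853 / 271.5934 = 2.84795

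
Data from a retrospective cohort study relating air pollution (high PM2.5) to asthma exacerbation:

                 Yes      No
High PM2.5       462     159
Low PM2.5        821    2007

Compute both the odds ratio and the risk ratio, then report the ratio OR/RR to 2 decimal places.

2.77

Cells: a = 462, b = 159, c = 821, d = 2007.
OR = (462·2007)/(159·821) = 927234/130539 = 7.10312
Risk in exposed = 462/621 = 0.74396; risk in unexposed = 821/2828 = 0.29031; RR = 2.56263
OR/RR = 7.10312 / 2.56263 = 2.77180
The outcome is not rare, so the OR lies further from 1 than the RR.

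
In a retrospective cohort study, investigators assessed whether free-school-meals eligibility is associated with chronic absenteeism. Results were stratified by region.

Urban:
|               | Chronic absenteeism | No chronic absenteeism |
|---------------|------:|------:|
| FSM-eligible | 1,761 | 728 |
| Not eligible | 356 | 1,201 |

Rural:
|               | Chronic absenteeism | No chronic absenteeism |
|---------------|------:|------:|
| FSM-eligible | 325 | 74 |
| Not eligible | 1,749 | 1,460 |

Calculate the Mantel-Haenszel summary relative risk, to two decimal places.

2.34

RR_MH = Σ(aᵢ·n₀ᵢ/nᵢ) / Σ(cᵢ·n₁ᵢ/nᵢ), with n₁ᵢ = aᵢ+bᵢ (exposed), n₀ᵢ = cᵢ+dᵢ (unexposed), nᵢ = n₁ᵢ+n₀ᵢ.
Stratum 1 (Urban): n₁ = 2489, n₀ = 1557, n = 4046; a·n₀/n = 1761·1557/4046 = 677.6760; c·n₁/n = 356·2489/4046 = 219.0025
Stratum 2 (Rural): n₁ = 399, n₀ = 3209, n = 3608; a·n₀/n = 325·3209/3608 = 289.0590; c·n₁/n = 1749·399/3608 = 193.4177
RR_MH = (677.6760 + 289.0590) / (219.0025 + 193.4177) = 966.7350 / 412.4202 = 2.34405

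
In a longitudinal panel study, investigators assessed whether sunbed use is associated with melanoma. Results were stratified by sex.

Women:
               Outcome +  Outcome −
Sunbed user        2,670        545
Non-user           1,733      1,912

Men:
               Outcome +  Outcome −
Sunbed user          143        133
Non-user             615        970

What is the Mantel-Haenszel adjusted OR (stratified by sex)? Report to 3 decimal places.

OR_MH = Σ(aᵢdᵢ/nᵢ) / Σ(bᵢcᵢ/nᵢ), where nᵢ is the stratum total.
Stratum 1 (Women): n = 6860; a·d/n = 2670·1912/6860 = 744.1749; b·c/n = 545·1733/6860 = 137.6800
Stratum 2 (Men): n = 1861; a·d/n = 143·970/1861 = 74.5352; b·c/n = 133·615/1861 = 43.9522
OR_MH = (744.1749 + 74.5352) / (137.6800 + 43.9522) = 818.7101 / 181.6322 = 4.50752

4.508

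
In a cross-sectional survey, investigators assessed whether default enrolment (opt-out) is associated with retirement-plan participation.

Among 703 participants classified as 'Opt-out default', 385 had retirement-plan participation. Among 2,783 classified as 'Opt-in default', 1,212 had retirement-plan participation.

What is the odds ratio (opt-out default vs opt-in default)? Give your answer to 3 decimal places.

From the description: a = 385, b = 318, c = 1212, d = 1571.
OR = (a·d)/(b·c) = (385 × 1571) / (318 × 1212) = 604835 / 385416 = 1.56930
The odds of retirement-plan participation are about 1.57 times as high in the opt-out default group.

1.569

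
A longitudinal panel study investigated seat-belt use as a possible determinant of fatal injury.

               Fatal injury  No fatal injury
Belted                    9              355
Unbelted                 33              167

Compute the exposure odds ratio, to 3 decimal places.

0.128

Cells: a = 9, b = 355, c = 33, d = 167.
OR = (a·d)/(b·c) = (9 × 167) / (355 × 33) = 1503 / 11715 = 0.12830
Exposure is associated with lower odds of fatal injury (OR = 0.13 < 1).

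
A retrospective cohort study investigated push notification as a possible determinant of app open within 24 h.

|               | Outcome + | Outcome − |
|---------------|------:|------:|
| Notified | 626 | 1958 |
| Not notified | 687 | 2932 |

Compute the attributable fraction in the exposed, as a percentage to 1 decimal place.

21.6

Cells: a = 626, b = 1958, c = 687, d = 2932.
Risk in exposed = 626/2584 = 0.24226; risk in unexposed = 687/3619 = 0.18983.
RR = 0.24226/0.18983 = 1.27619
AR% = (RR − 1)/RR × 100 = (1.27619 − 1)/1.27619 × 100 = 21.6415%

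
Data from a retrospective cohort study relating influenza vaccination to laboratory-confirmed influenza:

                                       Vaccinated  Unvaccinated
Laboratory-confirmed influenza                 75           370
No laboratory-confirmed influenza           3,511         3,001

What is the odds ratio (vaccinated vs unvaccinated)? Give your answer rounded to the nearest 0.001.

Reading the table with exposure as columns: a = 75 (Vaccinated, case), b = 3511 (Vaccinated, non-case), c = 370 (Unvaccinated, case), d = 3001.
OR = (a·d)/(b·c) = (75 × 3001) / (3511 × 370) = 225075 / 1299070 = 0.17326
Exposure is associated with lower odds of laboratory-confirmed influenza (OR = 0.17 < 1).

0.173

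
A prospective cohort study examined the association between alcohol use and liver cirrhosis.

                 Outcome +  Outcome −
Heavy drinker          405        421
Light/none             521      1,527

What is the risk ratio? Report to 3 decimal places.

Cells: a = 405, b = 421, c = 521, d = 1527.
Risk in exposed = 405/826 = 0.49031; risk in unexposed = 521/2048 = 0.25439.
RR = 0.49031 / 0.25439 = 1.92738
The risk among the exposed is 1.93 times that among the unexposed.

1.927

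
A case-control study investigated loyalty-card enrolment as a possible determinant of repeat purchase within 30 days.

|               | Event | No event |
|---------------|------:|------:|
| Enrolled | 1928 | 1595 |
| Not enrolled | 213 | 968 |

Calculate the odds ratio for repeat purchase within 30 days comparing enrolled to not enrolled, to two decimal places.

5.49

Cells: a = 1928, b = 1595, c = 213, d = 968.
OR = (a·d)/(b·c) = (1928 × 968) / (1595 × 213) = 1866304 / 339735 = 5.49341
The odds of repeat purchase within 30 days are about 5.49 times as high in the enrolled group.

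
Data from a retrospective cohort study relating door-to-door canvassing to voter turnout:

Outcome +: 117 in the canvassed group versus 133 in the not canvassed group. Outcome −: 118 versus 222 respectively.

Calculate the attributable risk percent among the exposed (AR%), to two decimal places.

From the description: a = 117, b = 118, c = 133, d = 222.
Risk in exposed = 117/235 = 0.49787; risk in unexposed = 133/355 = 0.37465.
RR = 0.49787/0.37465 = 1.32891
AR% = (RR − 1)/RR × 100 = (1.32891 − 1)/1.32891 × 100 = 24.7502%

24.75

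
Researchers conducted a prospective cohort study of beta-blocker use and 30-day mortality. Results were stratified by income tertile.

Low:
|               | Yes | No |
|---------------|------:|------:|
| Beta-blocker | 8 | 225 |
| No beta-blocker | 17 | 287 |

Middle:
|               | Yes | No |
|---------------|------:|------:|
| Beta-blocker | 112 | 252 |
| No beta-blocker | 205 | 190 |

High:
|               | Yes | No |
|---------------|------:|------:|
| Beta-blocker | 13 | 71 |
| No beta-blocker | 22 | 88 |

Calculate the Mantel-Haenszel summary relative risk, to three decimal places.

0.609

RR_MH = Σ(aᵢ·n₀ᵢ/nᵢ) / Σ(cᵢ·n₁ᵢ/nᵢ), with n₁ᵢ = aᵢ+bᵢ (exposed), n₀ᵢ = cᵢ+dᵢ (unexposed), nᵢ = n₁ᵢ+n₀ᵢ.
Stratum 1 (Low): n₁ = 233, n₀ = 304, n = 537; a·n₀/n = 8·304/537 = 4.5289; c·n₁/n = 17·233/537 = 7.3762
Stratum 2 (Middle): n₁ = 364, n₀ = 395, n = 759; a·n₀/n = 112·395/759 = 58.2872; c·n₁/n = 205·364/759 = 98.3136
Stratum 3 (High): n₁ = 84, n₀ = 110, n = 194; a·n₀/n = 13·110/194 = 7.3711; c·n₁/n = 22·84/194 = 9.5258
RR_MH = (4.5289 + 58.2872 + 7.3711) / (7.3762 + 98.3136 + 9.5258) = 70.1872 / 115.2155 = 0.60918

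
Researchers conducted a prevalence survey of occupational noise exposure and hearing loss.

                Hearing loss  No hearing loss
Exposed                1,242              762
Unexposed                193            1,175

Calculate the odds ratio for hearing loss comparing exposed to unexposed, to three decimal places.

9.923

Cells: a = 1242, b = 762, c = 193, d = 1175.
OR = (a·d)/(b·c) = (1242 × 1175) / (762 × 193) = 1459350 / 147066 = 9.92310
The odds of hearing loss are about 9.92 times as high in the exposed group.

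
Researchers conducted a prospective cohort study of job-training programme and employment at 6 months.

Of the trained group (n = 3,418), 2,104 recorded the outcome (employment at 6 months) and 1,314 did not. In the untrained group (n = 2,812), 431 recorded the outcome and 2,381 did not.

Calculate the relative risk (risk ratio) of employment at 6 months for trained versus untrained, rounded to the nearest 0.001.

4.016

From the description: a = 2104, b = 1314, c = 431, d = 2381.
Risk in exposed = 2104/3418 = 0.61556; risk in unexposed = 431/2812 = 0.15327.
RR = 0.61556 / 0.15327 = 4.01617
The risk among the exposed is 4.02 times that among the unexposed.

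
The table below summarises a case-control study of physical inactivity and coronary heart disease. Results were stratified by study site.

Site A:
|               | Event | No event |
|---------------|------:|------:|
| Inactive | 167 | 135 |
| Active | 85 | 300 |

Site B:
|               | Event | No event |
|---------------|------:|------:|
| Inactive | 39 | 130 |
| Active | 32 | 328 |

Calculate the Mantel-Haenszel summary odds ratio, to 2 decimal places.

3.95

OR_MH = Σ(aᵢdᵢ/nᵢ) / Σ(bᵢcᵢ/nᵢ), where nᵢ is the stratum total.
Stratum 1 (Site A): n = 687; a·d/n = 167·300/687 = 72.9258; b·c/n = 135·85/687 = 16.7031
Stratum 2 (Site B): n = 529; a·d/n = 39·328/529 = 24.1815; b·c/n = 130·32/529 = 7.8639
OR_MH = (72.9258 + 24.1815) / (16.7031 + 7.8639) = 97.1072 / 24.5670 = 3.95276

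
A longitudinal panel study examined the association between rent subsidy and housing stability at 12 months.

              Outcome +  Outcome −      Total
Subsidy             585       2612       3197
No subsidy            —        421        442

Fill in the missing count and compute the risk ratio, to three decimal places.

3.851

The missing cell is in the unexposed row: 442 − 421 = 21.
So a = 585, b = 2612, c = 21, d = 421.
RR = [a/(a+b)] / [c/(c+d)] = (585/3197) / (21/442) = 0.18298/0.04751 = 3.85138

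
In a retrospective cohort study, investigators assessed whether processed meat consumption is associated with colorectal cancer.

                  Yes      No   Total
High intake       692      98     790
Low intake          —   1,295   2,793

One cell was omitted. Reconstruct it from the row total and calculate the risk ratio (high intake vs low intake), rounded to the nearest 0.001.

The missing cell is in the unexposed row: 2793 − 1295 = 1498.
So a = 692, b = 98, c = 1498, d = 1295.
RR = [a/(a+b)] / [c/(c+d)] = (692/790) / (1498/2793) = 0.87595/0.53634 = 1.63320

1.633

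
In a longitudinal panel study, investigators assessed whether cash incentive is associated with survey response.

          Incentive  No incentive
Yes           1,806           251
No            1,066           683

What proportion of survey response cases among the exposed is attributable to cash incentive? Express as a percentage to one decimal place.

Reading the table with exposure as columns: a = 1806 (Incentive, case), b = 1066 (Incentive, non-case), c = 251 (No incentive, case), d = 683.
Risk in exposed = 1806/2872 = 0.62883; risk in unexposed = 251/934 = 0.26874.
RR = 0.62883/0.26874 = 2.33995
AR% = (RR − 1)/RR × 100 = (2.33995 − 1)/2.33995 × 100 = 57.2640%

57.3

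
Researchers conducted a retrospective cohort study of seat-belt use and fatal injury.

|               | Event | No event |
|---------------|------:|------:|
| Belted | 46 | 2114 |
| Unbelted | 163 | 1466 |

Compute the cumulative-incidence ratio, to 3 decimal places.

0.213

Cells: a = 46, b = 2114, c = 163, d = 1466.
Risk in exposed = 46/2160 = 0.02130; risk in unexposed = 163/1629 = 0.10006.
RR = 0.02130 / 0.10006 = 0.21283
The risk is 79% lower among the exposed than among the unexposed.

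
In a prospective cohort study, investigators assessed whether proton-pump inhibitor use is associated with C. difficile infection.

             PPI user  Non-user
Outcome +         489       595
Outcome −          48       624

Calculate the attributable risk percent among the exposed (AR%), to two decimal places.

Reading the table with exposure as columns: a = 489 (PPI user, case), b = 48 (PPI user, non-case), c = 595 (Non-user, case), d = 624.
Risk in exposed = 489/537 = 0.91061; risk in unexposed = 595/1219 = 0.48811.
RR = 0.91061/0.48811 = 1.86561
AR% = (RR − 1)/RR × 100 = (1.86561 − 1)/1.86561 × 100 = 46.3983%

46.40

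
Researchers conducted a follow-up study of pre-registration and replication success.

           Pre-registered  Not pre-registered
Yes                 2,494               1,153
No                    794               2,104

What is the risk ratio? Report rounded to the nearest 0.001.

2.143

Reading the table with exposure as columns: a = 2494 (Pre-registered, case), b = 794 (Pre-registered, non-case), c = 1153 (Not pre-registered, case), d = 2104.
Risk in exposed = 2494/3288 = 0.75852; risk in unexposed = 1153/3257 = 0.35401.
RR = 0.75852 / 0.35401 = 2.14266
The risk among the exposed is 2.14 times that among the unexposed.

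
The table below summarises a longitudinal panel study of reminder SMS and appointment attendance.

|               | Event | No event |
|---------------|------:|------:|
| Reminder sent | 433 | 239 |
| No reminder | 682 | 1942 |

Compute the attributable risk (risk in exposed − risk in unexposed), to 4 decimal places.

0.3844

Cells: a = 433, b = 239, c = 682, d = 1942.
Risk in exposed = 433/672 = 0.644345; risk in unexposed = 682/2624 = 0.259909.
Risk difference = 0.644345 − 0.259909 = 0.384437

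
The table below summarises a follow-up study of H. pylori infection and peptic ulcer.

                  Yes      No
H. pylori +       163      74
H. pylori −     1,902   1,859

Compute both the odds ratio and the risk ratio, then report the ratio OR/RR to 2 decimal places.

Cells: a = 163, b = 74, c = 1902, d = 1859.
OR = (163·1859)/(74·1902) = 303017/140748 = 2.15290
Risk in exposed = 163/237 = 0.68776; risk in unexposed = 1902/3761 = 0.50572; RR = 1.35998
OR/RR = 2.15290 / 1.35998 = 1.58304
The outcome is not rare, so the OR lies further from 1 than the RR.

1.58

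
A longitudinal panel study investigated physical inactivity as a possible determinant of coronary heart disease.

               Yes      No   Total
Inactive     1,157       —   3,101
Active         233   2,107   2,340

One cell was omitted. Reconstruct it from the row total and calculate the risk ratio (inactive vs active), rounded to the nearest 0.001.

The missing cell is in the exposed row: 3101 − 1157 = 1944.
So a = 1157, b = 1944, c = 233, d = 2107.
RR = [a/(a+b)] / [c/(c+d)] = (1157/3101) / (233/2340) = 0.37311/0.09957 = 3.74707

3.747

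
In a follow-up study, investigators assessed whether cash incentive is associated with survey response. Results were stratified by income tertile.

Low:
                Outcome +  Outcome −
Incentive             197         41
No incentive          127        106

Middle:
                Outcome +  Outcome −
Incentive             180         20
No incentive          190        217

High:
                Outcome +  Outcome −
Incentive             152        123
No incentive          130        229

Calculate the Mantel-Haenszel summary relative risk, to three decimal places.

1.661

RR_MH = Σ(aᵢ·n₀ᵢ/nᵢ) / Σ(cᵢ·n₁ᵢ/nᵢ), with n₁ᵢ = aᵢ+bᵢ (exposed), n₀ᵢ = cᵢ+dᵢ (unexposed), nᵢ = n₁ᵢ+n₀ᵢ.
Stratum 1 (Low): n₁ = 238, n₀ = 233, n = 471; a·n₀/n = 197·233/471 = 97.4544; c·n₁/n = 127·238/471 = 64.1741
Stratum 2 (Middle): n₁ = 200, n₀ = 407, n = 607; a·n₀/n = 180·407/607 = 120.6919; c·n₁/n = 190·200/607 = 62.6030
Stratum 3 (High): n₁ = 275, n₀ = 359, n = 634; a·n₀/n = 152·359/634 = 86.0694; c·n₁/n = 130·275/634 = 56.3880
RR_MH = (97.4544 + 120.6919 + 86.0694) / (64.1741 + 62.6030 + 56.3880) = 304.2157 / 183.1651 = 1.66088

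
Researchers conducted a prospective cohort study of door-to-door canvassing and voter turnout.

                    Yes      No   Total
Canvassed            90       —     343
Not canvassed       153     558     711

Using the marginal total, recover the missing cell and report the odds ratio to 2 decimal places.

1.30

The missing cell is in the exposed row: 343 − 90 = 253.
So a = 90, b = 253, c = 153, d = 558.
OR = (a·d)/(b·c) = (90 × 558) / (253 × 153) = 50220 / 38709 = 1.29737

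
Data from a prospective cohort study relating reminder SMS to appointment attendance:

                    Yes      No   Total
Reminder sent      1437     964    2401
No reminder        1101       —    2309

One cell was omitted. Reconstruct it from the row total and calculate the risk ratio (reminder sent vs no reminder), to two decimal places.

1.26

The missing cell is in the unexposed row: 2309 − 1101 = 1208.
So a = 1437, b = 964, c = 1101, d = 1208.
RR = [a/(a+b)] / [c/(c+d)] = (1437/2401) / (1101/2309) = 0.59850/0.47683 = 1.25517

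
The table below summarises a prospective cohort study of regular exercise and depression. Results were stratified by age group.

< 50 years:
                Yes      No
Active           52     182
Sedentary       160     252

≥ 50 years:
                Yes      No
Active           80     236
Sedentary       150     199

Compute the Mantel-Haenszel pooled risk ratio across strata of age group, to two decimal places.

0.58

RR_MH = Σ(aᵢ·n₀ᵢ/nᵢ) / Σ(cᵢ·n₁ᵢ/nᵢ), with n₁ᵢ = aᵢ+bᵢ (exposed), n₀ᵢ = cᵢ+dᵢ (unexposed), nᵢ = n₁ᵢ+n₀ᵢ.
Stratum 1 (< 50 years): n₁ = 234, n₀ = 412, n = 646; a·n₀/n = 52·412/646 = 33.1641; c·n₁/n = 160·234/646 = 57.9567
Stratum 2 (≥ 50 years): n₁ = 316, n₀ = 349, n = 665; a·n₀/n = 80·349/665 = 41.9850; c·n₁/n = 150·316/665 = 71.2782
RR_MH = (33.1641 + 41.9850) / (57.9567 + 71.2782) = 75.1490 / 129.2349 = 0.58149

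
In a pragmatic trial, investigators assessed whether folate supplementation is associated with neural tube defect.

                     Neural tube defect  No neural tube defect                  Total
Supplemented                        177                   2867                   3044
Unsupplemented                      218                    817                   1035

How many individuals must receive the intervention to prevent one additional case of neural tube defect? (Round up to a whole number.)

Risk in treated group = 177/3044 = 0.05815; risk in control = 218/1035 = 0.21063.
Absolute risk reduction = 0.21063 − 0.05815 = 0.15248
NNT = 1 / ARR = 1 / 0.15248 = 6.558 → round up → 7

7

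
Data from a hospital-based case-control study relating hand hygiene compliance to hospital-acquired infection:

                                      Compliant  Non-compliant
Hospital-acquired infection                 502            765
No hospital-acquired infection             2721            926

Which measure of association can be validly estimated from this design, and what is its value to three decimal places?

0.223

Reading the table with exposure as columns: a = 502 (Compliant, case), b = 2721 (Compliant, non-case), c = 765 (Non-compliant, case), d = 926.
This is a hospital-based case-control study: participants were sampled on outcome status, so risks in the source population cannot be estimated directly — relative risk is not valid here. The odds ratio is the appropriate measure.
OR = (a·d)/(b·c) = (502 × 926) / (2721 × 765) = 464852 / 2081565 = 0.22332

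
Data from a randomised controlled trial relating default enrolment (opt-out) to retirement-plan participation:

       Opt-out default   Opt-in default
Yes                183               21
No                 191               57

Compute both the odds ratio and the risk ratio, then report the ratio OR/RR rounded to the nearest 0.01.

Reading the table with exposure as columns: a = 183 (Opt-out default, case), b = 191 (Opt-out default, non-case), c = 21 (Opt-in default, case), d = 57.
OR = (183·57)/(191·21) = 10431/4011 = 2.60060
Risk in exposed = 183/374 = 0.48930; risk in unexposed = 21/78 = 0.26923; RR = 1.81742
OR/RR = 2.60060 / 1.81742 = 1.43093
The outcome is not rare, so the OR lies further from 1 than the RR.

1.43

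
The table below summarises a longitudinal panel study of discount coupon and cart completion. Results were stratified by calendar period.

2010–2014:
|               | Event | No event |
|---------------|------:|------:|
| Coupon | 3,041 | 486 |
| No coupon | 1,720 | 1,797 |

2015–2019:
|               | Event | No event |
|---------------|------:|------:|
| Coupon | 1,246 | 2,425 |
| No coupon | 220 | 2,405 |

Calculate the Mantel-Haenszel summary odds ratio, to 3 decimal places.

6.154

OR_MH = Σ(aᵢdᵢ/nᵢ) / Σ(bᵢcᵢ/nᵢ), where nᵢ is the stratum total.
Stratum 1 (2010–2014): n = 7044; a·d/n = 3041·1797/7044 = 775.7917; b·c/n = 486·1720/7044 = 118.6712
Stratum 2 (2015–2019): n = 6296; a·d/n = 1246·2405/6296 = 475.9578; b·c/n = 2425·220/6296 = 84.7363
OR_MH = (775.7917 + 475.9578) / (118.6712 + 84.7363) = 1251.7495 / 203.4076 = 6.15390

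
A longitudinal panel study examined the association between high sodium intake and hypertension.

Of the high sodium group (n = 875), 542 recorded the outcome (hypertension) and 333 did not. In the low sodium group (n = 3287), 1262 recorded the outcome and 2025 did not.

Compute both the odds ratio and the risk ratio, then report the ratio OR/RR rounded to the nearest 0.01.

From the description: a = 542, b = 333, c = 1262, d = 2025.
OR = (542·2025)/(333·1262) = 1097550/420246 = 2.61168
Risk in exposed = 542/875 = 0.61943; risk in unexposed = 1262/3287 = 0.38394; RR = 1.61336
OR/RR = 2.61168 / 1.61336 = 1.61878
The outcome is not rare, so the OR lies further from 1 than the RR.

1.62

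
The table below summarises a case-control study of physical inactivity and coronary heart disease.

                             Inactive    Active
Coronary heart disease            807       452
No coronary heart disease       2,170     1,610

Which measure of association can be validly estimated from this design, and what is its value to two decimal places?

1.32

Reading the table with exposure as columns: a = 807 (Inactive, case), b = 2170 (Inactive, non-case), c = 452 (Active, case), d = 1610.
This is a case-control study: participants were sampled on outcome status, so risks in the source population cannot be estimated directly — relative risk is not valid here. The odds ratio is the appropriate measure.
OR = (a·d)/(b·c) = (807 × 1610) / (2170 × 452) = 1299270 / 980840 = 1.32465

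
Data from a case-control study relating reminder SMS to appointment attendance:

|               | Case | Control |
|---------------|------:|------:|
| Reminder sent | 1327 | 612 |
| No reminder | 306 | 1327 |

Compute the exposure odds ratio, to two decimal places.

Cells: a = 1327, b = 612, c = 306, d = 1327.
OR = (a·d)/(b·c) = (1327 × 1327) / (612 × 306) = 1760929 / 187272 = 9.40306
The odds of appointment attendance are about 9.40 times as high in the reminder sent group.

9.40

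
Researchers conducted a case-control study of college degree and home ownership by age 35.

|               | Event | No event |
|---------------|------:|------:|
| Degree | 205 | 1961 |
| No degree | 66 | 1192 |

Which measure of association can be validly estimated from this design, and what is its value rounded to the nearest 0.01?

Cells: a = 205, b = 1961, c = 66, d = 1192.
This is a case-control study: participants were sampled on outcome status, so risks in the source population cannot be estimated directly — relative risk is not valid here. The odds ratio is the appropriate measure.
OR = (a·d)/(b·c) = (205 × 1192) / (1961 × 66) = 244360 / 129426 = 1.88803

1.89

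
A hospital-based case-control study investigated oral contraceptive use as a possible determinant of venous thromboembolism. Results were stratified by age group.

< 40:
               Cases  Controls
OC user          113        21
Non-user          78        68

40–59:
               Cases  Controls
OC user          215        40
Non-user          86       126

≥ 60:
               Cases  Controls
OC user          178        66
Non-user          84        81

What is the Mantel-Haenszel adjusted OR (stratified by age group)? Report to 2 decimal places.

OR_MH = Σ(aᵢdᵢ/nᵢ) / Σ(bᵢcᵢ/nᵢ), where nᵢ is the stratum total.
Stratum 1 (< 40): n = 280; a·d/n = 113·68/280 = 27.4429; b·c/n = 21·78/280 = 5.8500
Stratum 2 (40–59): n = 467; a·d/n = 215·126/467 = 58.0086; b·c/n = 40·86/467 = 7.3662
Stratum 3 (≥ 60): n = 409; a·d/n = 178·81/409 = 35.2518; b·c/n = 66·84/409 = 13.5550
OR_MH = (27.4429 + 58.0086 + 35.2518) / (5.8500 + 7.3662 + 13.5550) = 120.7033 / 26.7712 = 4.50870

4.51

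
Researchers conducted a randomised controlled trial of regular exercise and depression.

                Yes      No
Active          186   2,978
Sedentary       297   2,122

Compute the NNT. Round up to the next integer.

Risk in treated group = 186/3164 = 0.05879; risk in control = 297/2419 = 0.12278.
Absolute risk reduction = 0.12278 − 0.05879 = 0.06399
NNT = 1 / ARR = 1 / 0.06399 = 15.627 → round up → 16

16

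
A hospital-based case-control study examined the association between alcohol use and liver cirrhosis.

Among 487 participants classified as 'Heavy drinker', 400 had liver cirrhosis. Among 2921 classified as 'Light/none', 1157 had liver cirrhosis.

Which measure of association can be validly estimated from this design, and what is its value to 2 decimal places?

From the description: a = 400, b = 87, c = 1157, d = 1764.
This is a hospital-based case-control study: participants were sampled on outcome status, so risks in the source population cannot be estimated directly — relative risk is not valid here. The odds ratio is the appropriate measure.
OR = (a·d)/(b·c) = (400 × 1764) / (87 × 1157) = 705600 / 100659 = 7.00981

7.01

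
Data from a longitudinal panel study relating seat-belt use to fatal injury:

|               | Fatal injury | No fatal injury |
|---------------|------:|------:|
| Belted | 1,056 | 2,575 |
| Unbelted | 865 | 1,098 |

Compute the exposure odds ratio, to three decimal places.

0.521

Cells: a = 1056, b = 2575, c = 865, d = 1098.
OR = (a·d)/(b·c) = (1056 × 1098) / (2575 × 865) = 1159488 / 2227375 = 0.52056
Exposure is associated with lower odds of fatal injury (OR = 0.52 < 1).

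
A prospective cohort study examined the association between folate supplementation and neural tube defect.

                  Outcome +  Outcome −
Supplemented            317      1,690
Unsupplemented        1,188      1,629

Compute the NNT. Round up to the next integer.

Risk in treated group = 317/2007 = 0.15795; risk in control = 1188/2817 = 0.42173.
Absolute risk reduction = 0.42173 − 0.15795 = 0.26378
NNT = 1 / ARR = 1 / 0.26378 = 3.791 → round up → 4

4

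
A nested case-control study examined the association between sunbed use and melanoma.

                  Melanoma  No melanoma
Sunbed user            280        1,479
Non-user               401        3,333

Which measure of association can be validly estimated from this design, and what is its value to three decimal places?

1.574

Cells: a = 280, b = 1479, c = 401, d = 3333.
This is a nested case-control study: participants were sampled on outcome status, so risks in the source population cannot be estimated directly — relative risk is not valid here. The odds ratio is the appropriate measure.
OR = (a·d)/(b·c) = (280 × 3333) / (1479 × 401) = 933240 / 593079 = 1.57355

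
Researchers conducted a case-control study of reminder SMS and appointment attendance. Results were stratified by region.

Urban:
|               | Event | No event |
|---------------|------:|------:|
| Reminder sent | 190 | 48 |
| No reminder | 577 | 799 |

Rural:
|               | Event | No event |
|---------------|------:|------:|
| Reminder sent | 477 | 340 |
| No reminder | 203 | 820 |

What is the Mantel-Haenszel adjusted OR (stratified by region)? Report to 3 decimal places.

5.609

OR_MH = Σ(aᵢdᵢ/nᵢ) / Σ(bᵢcᵢ/nᵢ), where nᵢ is the stratum total.
Stratum 1 (Urban): n = 1614; a·d/n = 190·799/1614 = 94.0582; b·c/n = 48·577/1614 = 17.1599
Stratum 2 (Rural): n = 1840; a·d/n = 477·820/1840 = 212.5761; b·c/n = 340·203/1840 = 37.5109
OR_MH = (94.0582 + 212.5761) / (17.1599 + 37.5109) = 306.6343 / 54.6707 = 5.60875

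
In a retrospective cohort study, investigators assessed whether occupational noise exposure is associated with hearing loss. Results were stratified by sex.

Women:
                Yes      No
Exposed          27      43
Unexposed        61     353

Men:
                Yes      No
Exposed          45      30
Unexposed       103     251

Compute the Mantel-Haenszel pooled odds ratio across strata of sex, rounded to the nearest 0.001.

OR_MH = Σ(aᵢdᵢ/nᵢ) / Σ(bᵢcᵢ/nᵢ), where nᵢ is the stratum total.
Stratum 1 (Women): n = 484; a·d/n = 27·353/484 = 19.6921; b·c/n = 43·61/484 = 5.4194
Stratum 2 (Men): n = 429; a·d/n = 45·251/429 = 26.3287; b·c/n = 30·103/429 = 7.2028
OR_MH = (19.6921 + 26.3287) / (5.4194 + 7.2028) = 46.0208 / 12.6222 = 3.64602

3.646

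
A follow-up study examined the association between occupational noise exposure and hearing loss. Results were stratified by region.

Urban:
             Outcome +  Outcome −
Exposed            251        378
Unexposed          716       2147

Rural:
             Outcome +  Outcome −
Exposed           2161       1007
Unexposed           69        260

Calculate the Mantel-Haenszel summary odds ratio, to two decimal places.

3.23

OR_MH = Σ(aᵢdᵢ/nᵢ) / Σ(bᵢcᵢ/nᵢ), where nᵢ is the stratum total.
Stratum 1 (Urban): n = 3492; a·d/n = 251·2147/3492 = 154.3233; b·c/n = 378·716/3492 = 77.5052
Stratum 2 (Rural): n = 3497; a·d/n = 2161·260/3497 = 160.6691; b·c/n = 1007·69/3497 = 19.8693
OR_MH = (154.3233 + 160.6691) / (77.5052 + 19.8693) = 314.9925 / 97.3745 = 3.23486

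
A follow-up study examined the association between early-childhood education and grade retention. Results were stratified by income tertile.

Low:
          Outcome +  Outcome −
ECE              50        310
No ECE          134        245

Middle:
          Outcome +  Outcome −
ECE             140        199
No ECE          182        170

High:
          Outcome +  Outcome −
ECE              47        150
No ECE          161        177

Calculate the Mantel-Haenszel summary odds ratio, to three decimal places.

OR_MH = Σ(aᵢdᵢ/nᵢ) / Σ(bᵢcᵢ/nᵢ), where nᵢ is the stratum total.
Stratum 1 (Low): n = 739; a·d/n = 50·245/739 = 16.5765; b·c/n = 310·134/739 = 56.2111
Stratum 2 (Middle): n = 691; a·d/n = 140·170/691 = 34.4428; b·c/n = 199·182/691 = 52.4139
Stratum 3 (High): n = 535; a·d/n = 47·177/535 = 15.5495; b·c/n = 150·161/535 = 45.1402
OR_MH = (16.5765 + 34.4428 + 15.5495) / (56.2111 + 52.4139 + 45.1402) = 66.5688 / 153.7652 = 0.43293

0.433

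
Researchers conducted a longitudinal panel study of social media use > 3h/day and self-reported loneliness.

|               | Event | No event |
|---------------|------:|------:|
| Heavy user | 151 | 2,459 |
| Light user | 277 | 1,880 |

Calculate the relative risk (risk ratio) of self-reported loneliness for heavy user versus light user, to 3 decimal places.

0.451

Cells: a = 151, b = 2459, c = 277, d = 1880.
Risk in exposed = 151/2610 = 0.05785; risk in unexposed = 277/2157 = 0.12842.
RR = 0.05785 / 0.12842 = 0.45051
The risk is 55% lower among the exposed than among the unexposed.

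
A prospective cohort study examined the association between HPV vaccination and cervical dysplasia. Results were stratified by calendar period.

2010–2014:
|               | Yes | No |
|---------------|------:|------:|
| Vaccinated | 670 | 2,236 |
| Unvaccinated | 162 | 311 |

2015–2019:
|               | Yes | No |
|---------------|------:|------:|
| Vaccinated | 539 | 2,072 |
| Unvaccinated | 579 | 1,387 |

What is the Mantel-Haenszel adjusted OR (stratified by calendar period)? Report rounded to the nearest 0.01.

OR_MH = Σ(aᵢdᵢ/nᵢ) / Σ(bᵢcᵢ/nᵢ), where nᵢ is the stratum total.
Stratum 1 (2010–2014): n = 3379; a·d/n = 670·311/3379 = 61.6662; b·c/n = 2236·162/3379 = 107.2009
Stratum 2 (2015–2019): n = 4577; a·d/n = 539·1387/4577 = 163.3369; b·c/n = 2072·579/4577 = 262.1123
OR_MH = (61.6662 + 163.3369) / (107.2009 + 262.1123) = 225.0031 / 369.3132 = 0.60925

0.61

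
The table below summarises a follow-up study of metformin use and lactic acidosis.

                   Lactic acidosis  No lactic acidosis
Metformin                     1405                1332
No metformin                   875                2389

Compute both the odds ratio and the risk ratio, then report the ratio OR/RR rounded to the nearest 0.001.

Cells: a = 1405, b = 1332, c = 875, d = 2389.
OR = (1405·2389)/(1332·875) = 3356545/1165500 = 2.87992
Risk in exposed = 1405/2737 = 0.51334; risk in unexposed = 875/3264 = 0.26808; RR = 1.91489
OR/RR = 2.87992 / 1.91489 = 1.50396
The outcome is not rare, so the OR lies further from 1 than the RR.

1.504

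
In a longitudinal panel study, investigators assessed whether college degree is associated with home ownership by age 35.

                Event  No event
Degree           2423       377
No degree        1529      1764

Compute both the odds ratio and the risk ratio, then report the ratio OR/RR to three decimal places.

Cells: a = 2423, b = 377, c = 1529, d = 1764.
OR = (2423·1764)/(377·1529) = 4274172/576433 = 7.41486
Risk in exposed = 2423/2800 = 0.86536; risk in unexposed = 1529/3293 = 0.46432; RR = 1.86372
OR/RR = 7.41486 / 1.86372 = 3.97854
The outcome is not rare, so the OR lies further from 1 than the RR.

3.979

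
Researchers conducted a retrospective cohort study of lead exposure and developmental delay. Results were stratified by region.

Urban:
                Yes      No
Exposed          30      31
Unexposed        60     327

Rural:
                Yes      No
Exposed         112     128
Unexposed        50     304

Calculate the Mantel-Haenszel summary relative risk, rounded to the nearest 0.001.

RR_MH = Σ(aᵢ·n₀ᵢ/nᵢ) / Σ(cᵢ·n₁ᵢ/nᵢ), with n₁ᵢ = aᵢ+bᵢ (exposed), n₀ᵢ = cᵢ+dᵢ (unexposed), nᵢ = n₁ᵢ+n₀ᵢ.
Stratum 1 (Urban): n₁ = 61, n₀ = 387, n = 448; a·n₀/n = 30·387/448 = 25.9152; c·n₁/n = 60·61/448 = 8.1696
Stratum 2 (Rural): n₁ = 240, n₀ = 354, n = 594; a·n₀/n = 112·354/594 = 66.7475; c·n₁/n = 50·240/594 = 20.2020
RR_MH = (25.9152 + 66.7475) / (8.1696 + 20.2020) = 92.6627 / 28.3717 = 3.26603

3.266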